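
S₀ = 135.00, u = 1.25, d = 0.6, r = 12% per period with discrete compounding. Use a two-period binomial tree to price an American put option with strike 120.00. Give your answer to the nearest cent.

Risk-neutral probability p = (1 + 0.12 − 0.6)/(1.25 − 0.6) = 0.5200/0.6500 = 0.8000
Terminal stock prices: S_uu = 210.9, S_ud = 101.2, S_dd = 48.6
Terminal payoffs (K − S): max(-90.94, 0) = 0, max(18.75, 0) = 18.75, max(71.4, 0) = 71.4
Node u (S = 168.8): continuation = 1/1.12·[0.8000·0.0000 + 0.2000·18.7500] = 3.3482; exercise value = 0.0000 ≤ continuation, so V_u = 3.3482
Node d (S = 81): continuation = 1/1.12·[0.8000·18.7500 + 0.2000·71.4000] = 26.1429; exercise value = 39.0000 > continuation, so V_d = 39.0000 (exercise)
Node 0 (S = 135): continuation = 1/1.12·[0.8000·3.3482 + 0.2000·39.0000] = 9.3559; exercise value = 0.0000 ≤ continuation, so V_0 = 9.3559

9.36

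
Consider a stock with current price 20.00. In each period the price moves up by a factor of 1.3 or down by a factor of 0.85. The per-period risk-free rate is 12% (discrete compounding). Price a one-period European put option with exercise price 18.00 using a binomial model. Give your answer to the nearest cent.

0.36

Risk-neutral probability p = (1 + 0.12 − 0.85)/(1.3 − 0.85) = 0.2700/0.4500 = 0.6000
Terminal stock prices: S_u = 26, S_d = 17
Terminal payoffs (K − S): max(-8, 0) = 0, max(1, 0) = 1
Node 0 (S = 20): V_0 = 1/1.12·[0.6000·0.0000 + 0.4000·1.0000] = 0.3571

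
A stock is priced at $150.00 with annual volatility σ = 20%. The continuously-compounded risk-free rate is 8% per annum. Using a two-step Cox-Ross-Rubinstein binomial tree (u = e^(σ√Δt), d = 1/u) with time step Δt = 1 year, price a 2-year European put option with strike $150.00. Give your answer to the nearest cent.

$4.96

CRR parameters: u = e^(σ√Δt) = e^(0.2·√1) = 1.2214, d = 1/u = 0.8187
Per-period rate: rΔt = 0.08·1 = 0.08, so R = e^0.08 = 1.0833
Risk-neutral probability p = (e^0.08 − 0.8187)/(1.2214 − 0.8187) = 0.2646/0.4027 = 0.6570
Terminal stock prices: S_uu = 223.8, S_ud = 150, S_dd = 100.5
Terminal payoffs (K − S): max(-73.77, 0) = 0, max(0, 0) = 0, max(49.45, 0) = 49.45
Node u (S = 183.2): V_u = e^(−0.08)·[0.6570·0.0000 + 0.3430·0.0000] = 0.0000
Node d (S = 122.8): V_d = e^(−0.08)·[0.6570·0.0000 + 0.3430·49.4520] = 15.6578
Node 0 (S = 150): V_0 = e^(−0.08)·[0.6570·0.0000 + 0.3430·15.6578] = 4.9577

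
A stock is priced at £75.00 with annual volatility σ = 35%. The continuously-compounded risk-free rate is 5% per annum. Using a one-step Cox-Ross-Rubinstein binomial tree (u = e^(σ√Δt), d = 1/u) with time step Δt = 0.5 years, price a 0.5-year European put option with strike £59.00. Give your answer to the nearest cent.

£0.22

CRR parameters: u = e^(σ√Δt) = e^(0.35·√0.5) = 1.2808, d = 1/u = 0.7808
Per-period rate: rΔt = 0.05·0.5 = 0.025, so R = e^0.025 = 1.0253
Risk-neutral probability p = (e^0.025 − 0.7808)/(1.2808 − 0.7808) = 0.2446/0.5000 = 0.4891
Terminal stock prices: S_u = 96.06, S_d = 58.56
Terminal payoffs (K − S): max(-37.06, 0) = 0, max(0.443, 0) = 0.443
Node 0 (S = 75): V_0 = e^(−0.025)·[0.4891·0.0000 + 0.5109·0.4430] = 0.2208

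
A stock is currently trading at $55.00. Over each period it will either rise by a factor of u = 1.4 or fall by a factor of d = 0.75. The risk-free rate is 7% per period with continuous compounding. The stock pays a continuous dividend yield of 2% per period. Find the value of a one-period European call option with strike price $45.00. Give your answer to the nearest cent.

Per-period risk-free factor R = e^0.07 = 1.0725; dividend-adjusted growth = e^(0.07−0.02) = 1.0513.
Risk-neutral probability p = (1.0513 − 0.75)/(1.4 − 0.75) = 0.3013/0.6500 = 0.4635
Terminal stock prices: S_u = 77, S_d = 41.25
Terminal payoffs (S − K): max(32, 0) = 32, max(-3.75, 0) = 0
Node 0 (S = 55): V_0 = e^(−0.07)·[0.4635·32.0000 + 0.5365·0.0000] = 13.8291

$13.83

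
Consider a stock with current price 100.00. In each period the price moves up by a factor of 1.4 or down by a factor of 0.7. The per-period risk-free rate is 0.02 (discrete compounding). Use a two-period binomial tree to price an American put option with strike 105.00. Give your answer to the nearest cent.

20.30

Risk-neutral probability p = (1 + 0.02 − 0.7)/(1.4 − 0.7) = 0.3200/0.7000 = 0.4571
Terminal stock prices: S_uu = 196, S_ud = 98, S_dd = 49
Terminal payoffs (K − S): max(-91, 0) = 0, max(7, 0) = 7, max(56, 0) = 56
Node u (S = 140): continuation = 1/1.02·[0.4571·0.0000 + 0.5429·7.0000] = 3.7255; exercise value = 0.0000 ≤ continuation, so V_u = 3.7255
Node d (S = 70): continuation = 1/1.02·[0.4571·7.0000 + 0.5429·56.0000] = 32.9412; exercise value = 35.0000 > continuation, so V_d = 35.0000 (exercise)
Node 0 (S = 100): continuation = 1/1.02·[0.4571·3.7255 + 0.5429·35.0000] = 20.2971; exercise value = 5.0000 ≤ continuation, so V_0 = 20.2971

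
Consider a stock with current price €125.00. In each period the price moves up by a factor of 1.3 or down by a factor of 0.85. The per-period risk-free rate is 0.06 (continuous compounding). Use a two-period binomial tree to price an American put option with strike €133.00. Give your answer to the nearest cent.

€13.33

Risk-neutral probability p = (e^0.06 − 0.85)/(1.3 − 0.85) = 0.2118/0.4500 = 0.4707
Terminal stock prices: S_uu = 211.3, S_ud = 138.1, S_dd = 90.31
Terminal payoffs (K − S): max(-78.25, 0) = 0, max(-5.125, 0) = 0, max(42.69, 0) = 42.69
Node u (S = 162.5): continuation = e^(−0.06)·[0.4707·0.0000 + 0.5293·0.0000] = 0.0000; exercise value = 0.0000 ≤ continuation, so V_u = 0.0000
Node d (S = 106.2): continuation = e^(−0.06)·[0.4707·0.0000 + 0.5293·42.6875] = 21.2768; exercise value = 26.7500 > continuation, so V_d = 26.7500 (exercise)
Node 0 (S = 125): continuation = e^(−0.06)·[0.4707·0.0000 + 0.5293·26.7500] = 13.3330; exercise value = 8.0000 ≤ continuation, so V_0 = 13.3330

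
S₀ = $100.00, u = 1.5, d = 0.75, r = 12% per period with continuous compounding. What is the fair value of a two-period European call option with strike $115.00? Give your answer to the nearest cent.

$21.92

Risk-neutral probability p = (e^0.12 − 0.75)/(1.5 − 0.75) = 0.3775/0.7500 = 0.5033
Terminal stock prices: S_uu = 225, S_ud = 112.5, S_dd = 56.25
Terminal payoffs (S − K): max(110, 0) = 110, max(-2.5, 0) = 0, max(-58.75, 0) = 0
Node u (S = 150): V_u = e^(−0.12)·[0.5033·110.0000 + 0.4967·0.0000] = 49.1054
Node d (S = 75): V_d = e^(−0.12)·[0.5033·0.0000 + 0.4967·0.0000] = 0.0000
Node 0 (S = 100): V_0 = e^(−0.12)·[0.5033·49.1054 + 0.4967·0.0000] = 21.9213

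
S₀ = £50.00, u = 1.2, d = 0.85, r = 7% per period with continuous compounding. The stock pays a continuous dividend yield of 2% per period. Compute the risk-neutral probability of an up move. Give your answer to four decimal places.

p = 0.5751

Per-period risk-free factor R = e^0.07 = 1.0725; dividend-adjusted growth = e^(0.07−0.02) = 1.0513.
Risk-neutral probability p = (1.0513 − 0.85)/(1.2 − 0.85) = 0.2013/0.3500 = 0.5751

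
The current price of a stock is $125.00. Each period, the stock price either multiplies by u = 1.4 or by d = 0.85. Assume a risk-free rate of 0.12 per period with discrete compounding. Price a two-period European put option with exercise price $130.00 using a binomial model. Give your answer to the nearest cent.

$8.20

Risk-neutral probability p = (1 + 0.12 − 0.85)/(1.4 − 0.85) = 0.2700/0.5500 = 0.4909
Terminal stock prices: S_uu = 245, S_ud = 148.8, S_dd = 90.31
Terminal payoffs (K − S): max(-115, 0) = 0, max(-18.75, 0) = 0, max(39.69, 0) = 39.69
Node u (S = 175): V_u = 1/1.12·[0.4909·0.0000 + 0.5091·0.0000] = 0.0000
Node d (S = 106.2): V_d = 1/1.12·[0.4909·0.0000 + 0.5091·39.6875] = 18.0398
Node 0 (S = 125): V_0 = 1/1.12·[0.4909·0.0000 + 0.5091·18.0398] = 8.1999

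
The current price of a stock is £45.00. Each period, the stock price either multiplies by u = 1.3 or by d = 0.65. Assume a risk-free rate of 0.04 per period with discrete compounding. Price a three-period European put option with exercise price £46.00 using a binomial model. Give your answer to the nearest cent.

£7.36

Risk-neutral probability p = (1 + 0.04 − 0.65)/(1.3 − 0.65) = 0.3900/0.6500 = 0.6000
Terminal stock prices: S_uuu = 98.87, S_uud = 49.43, S_udd = 24.72, S_ddd = 12.36
Terminal payoffs (K − S): max(-52.87, 0) = 0, max(-3.433, 0) = 0, max(21.28, 0) = 21.28, max(33.64, 0) = 33.64
Node uu (S = 76.05): V_uu = 1/1.04·[0.6000·0.0000 + 0.4000·0.0000] = 0.0000
Node ud (S = 38.02): V_ud = 1/1.04·[0.6000·0.0000 + 0.4000·21.2837] = 8.1861
Node dd (S = 19.01): V_dd = 1/1.04·[0.6000·21.2837 + 0.4000·33.6419] = 25.2183
Node u (S = 58.5): V_u = 1/1.04·[0.6000·0.0000 + 0.4000·8.1861] = 3.1485
Node d (S = 29.25): V_d = 1/1.04·[0.6000·8.1861 + 0.4000·25.2183] = 14.4221
Node 0 (S = 45): V_0 = 1/1.04·[0.6000·3.1485 + 0.4000·14.4221] = 7.3634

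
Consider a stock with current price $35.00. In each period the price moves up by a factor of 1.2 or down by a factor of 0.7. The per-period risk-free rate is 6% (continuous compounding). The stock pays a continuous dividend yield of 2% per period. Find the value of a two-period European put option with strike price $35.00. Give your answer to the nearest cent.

$3.76

Per-period risk-free factor R = e^0.06 = 1.0618; dividend-adjusted growth = e^(0.06−0.02) = 1.0408.
Risk-neutral probability p = (1.0408 − 0.7)/(1.2 − 0.7) = 0.3408/0.5000 = 0.6816
Terminal stock prices: S_uu = 50.4, S_ud = 29.4, S_dd = 17.15
Terminal payoffs (K − S): max(-15.4, 0) = 0, max(5.6, 0) = 5.6, max(17.85, 0) = 17.85
Node u (S = 42): V_u = e^(−0.06)·[0.6816·0.0000 + 0.3184·5.6000] = 1.6791
Node d (S = 24.5): V_d = e^(−0.06)·[0.6816·5.6000 + 0.3184·17.8500] = 8.9469
Node 0 (S = 35): V_0 = e^(−0.06)·[0.6816·1.6791 + 0.3184·8.9469] = 3.7605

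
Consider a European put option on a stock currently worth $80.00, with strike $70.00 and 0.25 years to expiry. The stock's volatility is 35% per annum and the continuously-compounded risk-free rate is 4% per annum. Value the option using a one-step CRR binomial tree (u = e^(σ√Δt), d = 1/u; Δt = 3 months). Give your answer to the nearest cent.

CRR parameters: u = e^(σ√Δt) = e^(0.35·√0.25) = 1.1912, d = 1/u = 0.8395
Per-period rate: rΔt = 0.04·0.25 = 0.01, so R = e^0.01 = 1.0101
Risk-neutral probability p = (e^0.01 − 0.8395)/(1.1912 − 0.8395) = 0.1706/0.3518 = 0.4849
Terminal stock prices: S_u = 95.3, S_d = 67.16
Terminal payoffs (K − S): max(-25.3, 0) = 0, max(2.843, 0) = 2.843
Node 0 (S = 80): V_0 = e^(−0.01)·[0.4849·0.0000 + 0.5151·2.8434] = 1.4500

$1.45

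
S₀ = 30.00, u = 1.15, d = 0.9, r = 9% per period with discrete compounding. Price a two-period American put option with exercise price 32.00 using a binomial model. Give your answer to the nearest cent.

2.00

Risk-neutral probability p = (1 + 0.09 − 0.9)/(1.15 − 0.9) = 0.1900/0.2500 = 0.7600
Terminal stock prices: S_uu = 39.67, S_ud = 31.05, S_dd = 24.3
Terminal payoffs (K − S): max(-7.675, 0) = 0, max(0.95, 0) = 0.95, max(7.7, 0) = 7.7
Node u (S = 34.5): continuation = 1/1.09·[0.7600·0.0000 + 0.2400·0.9500] = 0.2092; exercise value = 0.0000 ≤ continuation, so V_u = 0.2092
Node d (S = 27): continuation = 1/1.09·[0.7600·0.9500 + 0.2400·7.7000] = 2.3578; exercise value = 5.0000 > continuation, so V_d = 5.0000 (exercise)
Node 0 (S = 30): continuation = 1/1.09·[0.7600·0.2092 + 0.2400·5.0000] = 1.2468; exercise value = 2.0000 > continuation, so V_0 = 2.0000 (exercise)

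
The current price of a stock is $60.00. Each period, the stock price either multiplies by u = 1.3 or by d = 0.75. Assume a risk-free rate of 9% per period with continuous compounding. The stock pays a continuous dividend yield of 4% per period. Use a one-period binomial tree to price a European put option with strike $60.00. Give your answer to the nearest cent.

$6.20

Per-period risk-free factor R = e^0.09 = 1.0942; dividend-adjusted growth = e^(0.09−0.04) = 1.0513.
Risk-neutral probability p = (1.0513 − 0.75)/(1.3 − 0.75) = 0.3013/0.5500 = 0.5478
Terminal stock prices: S_u = 78, S_d = 45
Terminal payoffs (K − S): max(-18, 0) = 0, max(15, 0) = 15
Node 0 (S = 60): V_0 = e^(−0.09)·[0.5478·0.0000 + 0.4522·15.0000] = 6.1997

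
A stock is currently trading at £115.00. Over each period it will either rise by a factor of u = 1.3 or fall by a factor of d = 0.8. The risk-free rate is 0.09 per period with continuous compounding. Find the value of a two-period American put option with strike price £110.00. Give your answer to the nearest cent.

Risk-neutral probability p = (e^0.09 − 0.8)/(1.3 − 0.8) = 0.2942/0.5000 = 0.5883
Terminal stock prices: S_uu = 194.4, S_ud = 119.6, S_dd = 73.6
Terminal payoffs (K − S): max(-84.35, 0) = 0, max(-9.6, 0) = 0, max(36.4, 0) = 36.4
Node u (S = 149.5): continuation = e^(−0.09)·[0.5883·0.0000 + 0.4117·0.0000] = 0.0000; exercise value = 0.0000 ≤ continuation, so V_u = 0.0000
Node d (S = 92): continuation = e^(−0.09)·[0.5883·0.0000 + 0.4117·36.4000] = 13.6944; exercise value = 18.0000 > continuation, so V_d = 18.0000 (exercise)
Node 0 (S = 115): continuation = e^(−0.09)·[0.5883·0.0000 + 0.4117·18.0000] = 6.7720; exercise value = 0.0000 ≤ continuation, so V_0 = 6.7720

£6.77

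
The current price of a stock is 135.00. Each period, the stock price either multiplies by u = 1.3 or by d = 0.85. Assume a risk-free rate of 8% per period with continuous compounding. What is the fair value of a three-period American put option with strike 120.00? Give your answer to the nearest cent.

4.44

Risk-neutral probability p = (e^0.08 − 0.85)/(1.3 − 0.85) = 0.2333/0.4500 = 0.5184
Terminal stock prices: S_uuu = 296.6, S_uud = 193.9, S_udd = 126.8, S_ddd = 82.91
Terminal payoffs (K − S): max(-176.6, 0) = 0, max(-73.93, 0) = 0, max(-6.799, 0) = 0, max(37.09, 0) = 37.09
Node uu (S = 228.2): continuation = e^(−0.08)·[0.5184·0.0000 + 0.4816·0.0000] = 0.0000; exercise value = 0.0000 ≤ continuation, so V_uu = 0.0000
Node ud (S = 149.2): continuation = e^(−0.08)·[0.5184·0.0000 + 0.4816·0.0000] = 0.0000; exercise value = 0.0000 ≤ continuation, so V_ud = 0.0000
Node dd (S = 97.54): continuation = e^(−0.08)·[0.5184·0.0000 + 0.4816·37.0931] = 16.4901; exercise value = 22.4625 > continuation, so V_dd = 22.4625 (exercise)
Node u (S = 175.5): continuation = e^(−0.08)·[0.5184·0.0000 + 0.4816·0.0000] = 0.0000; exercise value = 0.0000 ≤ continuation, so V_u = 0.0000
Node d (S = 114.8): continuation = e^(−0.08)·[0.5184·0.0000 + 0.4816·22.4625] = 9.9859; exercise value = 5.2500 ≤ continuation, so V_d = 9.9859
Node 0 (S = 135): continuation = e^(−0.08)·[0.5184·0.0000 + 0.4816·9.9859] = 4.4393; exercise value = 0.0000 ≤ continuation, so V_0 = 4.4393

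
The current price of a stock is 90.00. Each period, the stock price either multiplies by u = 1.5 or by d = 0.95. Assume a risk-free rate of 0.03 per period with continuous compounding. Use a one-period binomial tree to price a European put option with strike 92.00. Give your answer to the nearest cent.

5.39

Risk-neutral probability p = (e^0.03 − 0.95)/(1.5 − 0.95) = 0.0805/0.5500 = 0.1463
Terminal stock prices: S_u = 135, S_d = 85.5
Terminal payoffs (K − S): max(-43, 0) = 0, max(6.5, 0) = 6.5
Node 0 (S = 90): V_0 = e^(−0.03)·[0.1463·0.0000 + 0.8537·6.5000] = 5.3852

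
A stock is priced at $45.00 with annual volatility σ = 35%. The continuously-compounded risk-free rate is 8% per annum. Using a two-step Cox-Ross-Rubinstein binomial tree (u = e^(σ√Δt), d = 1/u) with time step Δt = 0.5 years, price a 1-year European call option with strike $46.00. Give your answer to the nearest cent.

$6.95

CRR parameters: u = e^(σ√Δt) = e^(0.35·√0.5) = 1.2808, d = 1/u = 0.7808
Per-period rate: rΔt = 0.08·0.5 = 0.04, so R = e^0.04 = 1.0408
Risk-neutral probability p = (e^0.04 − 0.7808)/(1.2808 − 0.7808) = 0.2601/0.5000 = 0.5201
Terminal stock prices: S_uu = 73.82, S_ud = 45, S_dd = 27.43
Terminal payoffs (S − K): max(27.82, 0) = 27.82, max(-1, 0) = 0, max(-18.57, 0) = 0
Node u (S = 57.64): V_u = e^(−0.04)·[0.5201·27.8206 + 0.4799·0.0000] = 13.9010
Node d (S = 35.13): V_d = e^(−0.04)·[0.5201·0.0000 + 0.4799·0.0000] = 0.0000
Node 0 (S = 45): V_0 = e^(−0.04)·[0.5201·13.9010 + 0.4799·0.0000] = 6.9458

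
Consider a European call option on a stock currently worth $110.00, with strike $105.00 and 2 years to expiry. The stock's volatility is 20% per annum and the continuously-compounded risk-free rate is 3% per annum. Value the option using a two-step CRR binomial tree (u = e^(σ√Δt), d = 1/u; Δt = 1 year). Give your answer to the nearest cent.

$17.74

CRR parameters: u = e^(σ√Δt) = e^(0.2·√1) = 1.2214, d = 1/u = 0.8187
Per-period rate: rΔt = 0.03·1 = 0.03, so R = e^0.03 = 1.0305
Risk-neutral probability p = (e^0.03 − 0.8187)/(1.2214 − 0.8187) = 0.2117/0.4027 = 0.5258
Terminal stock prices: S_uu = 164.1, S_ud = 110, S_dd = 73.74
Terminal payoffs (S − K): max(59.1, 0) = 59.1, max(5, 0) = 5, max(-31.26, 0) = 0
Node u (S = 134.4): V_u = e^(−0.03)·[0.5258·59.1007 + 0.4742·5.0000] = 32.4575
Node d (S = 90.06): V_d = e^(−0.03)·[0.5258·5.0000 + 0.4742·0.0000] = 2.5513
Node 0 (S = 110): V_0 = e^(−0.03)·[0.5258·32.4575 + 0.4742·2.5513] = 17.7358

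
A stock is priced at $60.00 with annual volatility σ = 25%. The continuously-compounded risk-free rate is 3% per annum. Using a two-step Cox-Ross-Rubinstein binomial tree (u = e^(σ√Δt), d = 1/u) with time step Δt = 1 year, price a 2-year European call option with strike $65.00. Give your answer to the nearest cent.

$7.93

CRR parameters: u = e^(σ√Δt) = e^(0.25·√1) = 1.2840, d = 1/u = 0.7788
Per-period rate: rΔt = 0.03·1 = 0.03, so R = e^0.03 = 1.0305
Risk-neutral probability p = (e^0.03 − 0.7788)/(1.2840 − 0.7788) = 0.2517/0.5052 = 0.4981
Terminal stock prices: S_uu = 98.92, S_ud = 60, S_dd = 36.39
Terminal payoffs (S − K): max(33.92, 0) = 33.92, max(-5, 0) = 0, max(-28.61, 0) = 0
Node u (S = 77.04): V_u = e^(−0.03)·[0.4981·33.9233 + 0.5019·0.0000] = 16.3979
Node d (S = 46.73): V_d = e^(−0.03)·[0.4981·0.0000 + 0.5019·0.0000] = 0.0000
Node 0 (S = 60): V_0 = e^(−0.03)·[0.4981·16.3979 + 0.5019·0.0000] = 7.9264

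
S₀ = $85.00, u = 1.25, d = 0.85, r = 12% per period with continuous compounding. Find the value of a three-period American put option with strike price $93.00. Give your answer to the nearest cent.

Risk-neutral probability p = (e^0.12 − 0.85)/(1.25 − 0.85) = 0.2775/0.4000 = 0.6937
Terminal stock prices: S_uuu = 166, S_uud = 112.9, S_udd = 76.77, S_ddd = 52.2
Terminal payoffs (K − S): max(-73.02, 0) = 0, max(-19.89, 0) = 0, max(16.23, 0) = 16.23, max(40.8, 0) = 40.8
Node uu (S = 132.8): continuation = e^(−0.12)·[0.6937·0.0000 + 0.3063·0.0000] = 0.0000; exercise value = 0.0000 ≤ continuation, so V_uu = 0.0000
Node ud (S = 90.31): continuation = e^(−0.12)·[0.6937·0.0000 + 0.3063·16.2344] = 4.4097; exercise value = 2.6875 ≤ continuation, so V_ud = 4.4097
Node dd (S = 61.41): continuation = e^(−0.12)·[0.6937·16.2344 + 0.3063·40.7994] = 21.0711; exercise value = 31.5875 > continuation, so V_dd = 31.5875 (exercise)
Node u (S = 106.2): continuation = e^(−0.12)·[0.6937·0.0000 + 0.3063·4.4097] = 1.1978; exercise value = 0.0000 ≤ continuation, so V_u = 1.1978
Node d (S = 72.25): continuation = e^(−0.12)·[0.6937·4.4097 + 0.3063·31.5875] = 11.2933; exercise value = 20.7500 > continuation, so V_d = 20.7500 (exercise)
Node 0 (S = 85): continuation = e^(−0.12)·[0.6937·1.1978 + 0.3063·20.7500] = 6.3732; exercise value = 8.0000 > continuation, so V_0 = 8.0000 (exercise)

$8.00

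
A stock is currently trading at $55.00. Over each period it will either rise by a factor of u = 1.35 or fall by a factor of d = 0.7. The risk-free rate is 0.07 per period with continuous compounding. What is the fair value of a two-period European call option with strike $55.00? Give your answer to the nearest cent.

Risk-neutral probability p = (e^0.07 − 0.7)/(1.35 − 0.7) = 0.3725/0.6500 = 0.5731
Terminal stock prices: S_uu = 100.2, S_ud = 51.97, S_dd = 26.95
Terminal payoffs (S − K): max(45.24, 0) = 45.24, max(-3.025, 0) = 0, max(-28.05, 0) = 0
Node u (S = 74.25): V_u = e^(−0.07)·[0.5731·45.2375 + 0.4269·0.0000] = 24.1724
Node d (S = 38.5): V_d = e^(−0.07)·[0.5731·0.0000 + 0.4269·0.0000] = 0.0000
Node 0 (S = 55): V_0 = e^(−0.07)·[0.5731·24.1724 + 0.4269·0.0000] = 12.9164

$12.92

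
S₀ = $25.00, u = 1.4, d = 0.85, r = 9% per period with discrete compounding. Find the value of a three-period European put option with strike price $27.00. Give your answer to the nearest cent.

$2.16

Risk-neutral probability p = (1 + 0.09 − 0.85)/(1.4 − 0.85) = 0.2400/0.5500 = 0.4364
Terminal stock prices: S_uuu = 68.6, S_uud = 41.65, S_udd = 25.29, S_ddd = 15.35
Terminal payoffs (K − S): max(-41.6, 0) = 0, max(-14.65, 0) = 0, max(1.713, 0) = 1.713, max(11.65, 0) = 11.65
Node uu (S = 49): V_uu = 1/1.09·[0.4364·0.0000 + 0.5636·0.0000] = 0.0000
Node ud (S = 29.75): V_ud = 1/1.09·[0.4364·0.0000 + 0.5636·1.7125] = 0.8855
Node dd (S = 18.06): V_dd = 1/1.09·[0.4364·1.7125 + 0.5636·11.6469] = 6.7081
Node u (S = 35): V_u = 1/1.09·[0.4364·0.0000 + 0.5636·0.8855] = 0.4579
Node d (S = 21.25): V_d = 1/1.09·[0.4364·0.8855 + 0.5636·6.7081] = 3.8233
Node 0 (S = 25): V_0 = 1/1.09·[0.4364·0.4579 + 0.5636·3.8233] = 2.1603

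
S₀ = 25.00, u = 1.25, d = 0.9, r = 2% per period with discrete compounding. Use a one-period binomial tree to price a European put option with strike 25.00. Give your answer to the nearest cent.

Risk-neutral probability p = (1 + 0.02 − 0.9)/(1.25 − 0.9) = 0.1200/0.3500 = 0.3429
Terminal stock prices: S_u = 31.25, S_d = 22.5
Terminal payoffs (K − S): max(-6.25, 0) = 0, max(2.5, 0) = 2.5
Node 0 (S = 25): V_0 = 1/1.02·[0.3429·0.0000 + 0.6571·2.5000] = 1.6106

1.61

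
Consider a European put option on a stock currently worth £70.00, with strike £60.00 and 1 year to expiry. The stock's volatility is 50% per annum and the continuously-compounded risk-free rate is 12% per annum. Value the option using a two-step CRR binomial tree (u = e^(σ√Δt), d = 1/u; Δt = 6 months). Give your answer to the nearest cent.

CRR parameters: u = e^(σ√Δt) = e^(0.5·√0.5) = 1.4241, d = 1/u = 0.7022
Per-period rate: rΔt = 0.12·0.5 = 0.06, so R = e^0.06 = 1.0618
Risk-neutral probability p = (e^0.06 − 0.7022)/(1.4241 − 0.7022) = 0.3596/0.7219 = 0.4982
Terminal stock prices: S_uu = 142, S_ud = 70, S_dd = 34.51
Terminal payoffs (K − S): max(-81.97, 0) = 0, max(-10, 0) = 0, max(25.49, 0) = 25.49
Node u (S = 99.69): V_u = e^(−0.06)·[0.4982·0.0000 + 0.5018·0.0000] = 0.0000
Node d (S = 49.15): V_d = e^(−0.06)·[0.4982·0.0000 + 0.5018·25.4852] = 12.0443
Node 0 (S = 70): V_0 = e^(−0.06)·[0.4982·0.0000 + 0.5018·12.0443] = 5.6922

£5.69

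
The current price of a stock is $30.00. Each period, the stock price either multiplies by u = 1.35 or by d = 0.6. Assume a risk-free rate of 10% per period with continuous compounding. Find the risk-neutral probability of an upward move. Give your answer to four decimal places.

Risk-neutral probability p = (e^0.1 − 0.6)/(1.35 − 0.6) = 0.5052/0.7500 = 0.6736

p = 0.6736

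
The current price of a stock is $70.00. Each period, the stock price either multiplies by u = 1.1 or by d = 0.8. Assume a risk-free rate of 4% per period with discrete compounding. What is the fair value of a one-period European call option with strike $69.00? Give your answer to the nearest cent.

$6.15

Risk-neutral probability p = (1 + 0.04 − 0.8)/(1.1 − 0.8) = 0.2400/0.3000 = 0.8000
Terminal stock prices: S_u = 77, S_d = 56
Terminal payoffs (S − K): max(8, 0) = 8, max(-13, 0) = 0
Node 0 (S = 70): V_0 = 1/1.04·[0.8000·8.0000 + 0.2000·0.0000] = 6.1538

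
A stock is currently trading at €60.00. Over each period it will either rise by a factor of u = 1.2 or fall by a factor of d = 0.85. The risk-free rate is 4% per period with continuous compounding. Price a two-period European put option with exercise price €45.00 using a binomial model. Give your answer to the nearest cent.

€0.32

Risk-neutral probability p = (e^0.04 − 0.85)/(1.2 − 0.85) = 0.1908/0.3500 = 0.5452
Terminal stock prices: S_uu = 86.4, S_ud = 61.2, S_dd = 43.35
Terminal payoffs (K − S): max(-41.4, 0) = 0, max(-16.2, 0) = 0, max(1.65, 0) = 1.65
Node u (S = 72): V_u = e^(−0.04)·[0.5452·0.0000 + 0.4548·0.0000] = 0.0000
Node d (S = 51): V_d = e^(−0.04)·[0.5452·0.0000 + 0.4548·1.6500] = 0.7210
Node 0 (S = 60): V_0 = e^(−0.04)·[0.5452·0.0000 + 0.4548·0.7210] = 0.3151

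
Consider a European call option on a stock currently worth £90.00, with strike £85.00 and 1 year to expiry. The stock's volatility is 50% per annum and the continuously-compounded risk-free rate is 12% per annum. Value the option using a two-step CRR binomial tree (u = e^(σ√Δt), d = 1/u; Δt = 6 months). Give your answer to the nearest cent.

CRR parameters: u = e^(σ√Δt) = e^(0.5·√0.5) = 1.4241, d = 1/u = 0.7022
Per-period rate: rΔt = 0.12·0.5 = 0.06, so R = e^0.06 = 1.0618
Risk-neutral probability p = (e^0.06 − 0.7022)/(1.4241 − 0.7022) = 0.3596/0.7219 = 0.4982
Terminal stock prices: S_uu = 182.5, S_ud = 90, S_dd = 44.38
Terminal payoffs (S − K): max(97.53, 0) = 97.53, max(5, 0) = 5, max(-40.62, 0) = 0
Node u (S = 128.2): V_u = e^(−0.06)·[0.4982·97.5303 + 0.5018·5.0000] = 48.1207
Node d (S = 63.2): V_d = e^(−0.06)·[0.4982·5.0000 + 0.5018·0.0000] = 2.3458
Node 0 (S = 90): V_0 = e^(−0.06)·[0.4982·48.1207 + 0.5018·2.3458] = 23.6851

£23.69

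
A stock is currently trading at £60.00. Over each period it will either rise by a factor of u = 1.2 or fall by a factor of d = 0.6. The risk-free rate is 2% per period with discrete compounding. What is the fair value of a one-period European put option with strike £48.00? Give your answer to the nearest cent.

Risk-neutral probability p = (1 + 0.02 − 0.6)/(1.2 − 0.6) = 0.4200/0.6000 = 0.7000
Terminal stock prices: S_u = 72, S_d = 36
Terminal payoffs (K − S): max(-24, 0) = 0, max(12, 0) = 12
Node 0 (S = 60): V_0 = 1/1.02·[0.7000·0.0000 + 0.3000·12.0000] = 3.5294

£3.53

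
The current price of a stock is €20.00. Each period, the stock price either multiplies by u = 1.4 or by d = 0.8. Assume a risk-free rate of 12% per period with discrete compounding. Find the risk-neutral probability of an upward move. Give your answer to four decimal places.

Risk-neutral probability p = (1 + 0.12 − 0.8)/(1.4 − 0.8) = 0.3200/0.6000 = 0.5333

p = 0.5333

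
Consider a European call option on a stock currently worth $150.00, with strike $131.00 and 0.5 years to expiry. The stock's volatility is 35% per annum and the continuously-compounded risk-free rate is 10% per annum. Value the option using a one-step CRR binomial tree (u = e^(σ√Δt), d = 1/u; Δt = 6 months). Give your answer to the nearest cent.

$31.45

CRR parameters: u = e^(σ√Δt) = e^(0.35·√0.5) = 1.2808, d = 1/u = 0.7808
Per-period rate: rΔt = 0.1·0.5 = 0.05, so R = e^0.05 = 1.0513
Risk-neutral probability p = (e^0.05 − 0.7808)/(1.2808 − 0.7808) = 0.2705/0.5000 = 0.5410
Terminal stock prices: S_u = 192.1, S_d = 117.1
Terminal payoffs (S − K): max(61.12, 0) = 61.12, max(-13.89, 0) = 0
Node 0 (S = 150): V_0 = e^(−0.05)·[0.5410·61.1205 + 0.4590·0.0000] = 31.4521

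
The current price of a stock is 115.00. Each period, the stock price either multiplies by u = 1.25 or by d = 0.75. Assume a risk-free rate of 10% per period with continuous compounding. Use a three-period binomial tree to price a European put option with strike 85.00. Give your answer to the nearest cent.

Risk-neutral probability p = (e^0.1 − 0.75)/(1.25 − 0.75) = 0.3552/0.5000 = 0.7103
Terminal stock prices: S_uuu = 224.6, S_uud = 134.8, S_udd = 80.86, S_ddd = 48.52
Terminal payoffs (K − S): max(-139.6, 0) = 0, max(-49.77, 0) = 0, max(4.141, 0) = 4.141, max(36.48, 0) = 36.48
Node uu (S = 179.7): V_uu = e^(−0.1)·[0.7103·0.0000 + 0.2897·0.0000] = 0.0000
Node ud (S = 107.8): V_ud = e^(−0.1)·[0.7103·0.0000 + 0.2897·4.1406] = 1.0852
Node dd (S = 64.69): V_dd = e^(−0.1)·[0.7103·4.1406 + 0.2897·36.4844] = 12.2237
Node u (S = 143.8): V_u = e^(−0.1)·[0.7103·0.0000 + 0.2897·1.0852] = 0.2844
Node d (S = 86.25): V_d = e^(−0.1)·[0.7103·1.0852 + 0.2897·12.2237] = 3.9013
Node 0 (S = 115): V_0 = e^(−0.1)·[0.7103·0.2844 + 0.2897·3.9013] = 1.2053

1.21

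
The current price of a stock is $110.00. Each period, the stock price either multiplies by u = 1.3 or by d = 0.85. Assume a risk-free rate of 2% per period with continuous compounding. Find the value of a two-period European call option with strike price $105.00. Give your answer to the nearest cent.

Risk-neutral probability p = (e^0.02 − 0.85)/(1.3 − 0.85) = 0.1702/0.4500 = 0.3782
Terminal stock prices: S_uu = 185.9, S_ud = 121.5, S_dd = 79.47
Terminal payoffs (S − K): max(80.9, 0) = 80.9, max(16.55, 0) = 16.55, max(-25.53, 0) = 0
Node u (S = 143): V_u = e^(−0.02)·[0.3782·80.9000 + 0.6218·16.5500] = 40.0791
Node d (S = 93.5): V_d = e^(−0.02)·[0.3782·16.5500 + 0.6218·0.0000] = 6.1357
Node 0 (S = 110): V_0 = e^(−0.02)·[0.3782·40.0791 + 0.6218·6.1357] = 18.5982

$18.60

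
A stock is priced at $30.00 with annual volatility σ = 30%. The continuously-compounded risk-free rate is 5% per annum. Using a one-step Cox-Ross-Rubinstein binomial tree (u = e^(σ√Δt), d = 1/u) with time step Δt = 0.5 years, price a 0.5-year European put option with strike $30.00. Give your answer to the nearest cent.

CRR parameters: u = e^(σ√Δt) = e^(0.3·√0.5) = 1.2363, d = 1/u = 0.8089
Per-period rate: rΔt = 0.05·0.5 = 0.025, so R = e^0.025 = 1.0253
Risk-neutral probability p = (e^0.025 − 0.8089)/(1.2363 − 0.8089) = 0.2165/0.4275 = 0.5064
Terminal stock prices: S_u = 37.09, S_d = 24.27
Terminal payoffs (K − S): max(-7.089, 0) = 0, max(5.734, 0) = 5.734
Node 0 (S = 30): V_0 = e^(−0.025)·[0.5064·0.0000 + 0.4936·5.7343] = 2.7606

$2.76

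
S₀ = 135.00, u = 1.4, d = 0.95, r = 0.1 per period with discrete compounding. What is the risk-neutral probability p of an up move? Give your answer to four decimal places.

p = 0.3333

Risk-neutral probability p = (1 + 0.1 − 0.95)/(1.4 − 0.95) = 0.1500/0.4500 = 0.3333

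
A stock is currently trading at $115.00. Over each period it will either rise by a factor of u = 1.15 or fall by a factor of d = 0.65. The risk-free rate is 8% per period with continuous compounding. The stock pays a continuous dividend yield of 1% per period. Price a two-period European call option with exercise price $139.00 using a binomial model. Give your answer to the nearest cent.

Per-period risk-free factor R = e^0.08 = 1.0833; dividend-adjusted growth = e^(0.08−0.01) = 1.0725.
Risk-neutral probability p = (1.0725 − 0.65)/(1.15 − 0.65) = 0.4225/0.5000 = 0.8450
Terminal stock prices: S_uu = 152.1, S_ud = 85.96, S_dd = 48.59
Terminal payoffs (S − K): max(13.09, 0) = 13.09, max(-53.04, 0) = 0, max(-90.41, 0) = 0
Node u (S = 132.2): V_u = e^(−0.08)·[0.8450·13.0875 + 0.1550·0.0000] = 10.2089
Node d (S = 74.75): V_d = e^(−0.08)·[0.8450·0.0000 + 0.1550·0.0000] = 0.0000
Node 0 (S = 115): V_0 = e^(−0.08)·[0.8450·10.2089 + 0.1550·0.0000] = 7.9634

$7.96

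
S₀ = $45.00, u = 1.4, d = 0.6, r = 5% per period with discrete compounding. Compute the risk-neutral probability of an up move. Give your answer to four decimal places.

Risk-neutral probability p = (1 + 0.05 − 0.6)/(1.4 − 0.6) = 0.4500/0.8000 = 0.5625

p = 0.5625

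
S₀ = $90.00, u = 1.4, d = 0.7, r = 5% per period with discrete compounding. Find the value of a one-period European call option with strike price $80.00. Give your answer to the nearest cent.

$21.90

Risk-neutral probability p = (1 + 0.05 − 0.7)/(1.4 − 0.7) = 0.3500/0.7000 = 0.5000
Terminal stock prices: S_u = 126, S_d = 63
Terminal payoffs (S − K): max(46, 0) = 46, max(-17, 0) = 0
Node 0 (S = 90): V_0 = 1/1.05·[0.5000·46.0000 + 0.5000·0.0000] = 21.9048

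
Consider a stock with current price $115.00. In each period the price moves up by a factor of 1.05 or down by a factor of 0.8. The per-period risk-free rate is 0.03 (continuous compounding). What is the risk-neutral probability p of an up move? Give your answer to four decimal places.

Risk-neutral probability p = (e^0.03 − 0.8)/(1.05 − 0.8) = 0.2305/0.2500 = 0.9218

p = 0.9218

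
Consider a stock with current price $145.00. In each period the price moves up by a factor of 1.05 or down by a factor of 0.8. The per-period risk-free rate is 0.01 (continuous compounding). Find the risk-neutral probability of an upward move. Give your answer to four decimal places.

p = 0.8402

Risk-neutral probability p = (e^0.01 − 0.8)/(1.05 − 0.8) = 0.2101/0.2500 = 0.8402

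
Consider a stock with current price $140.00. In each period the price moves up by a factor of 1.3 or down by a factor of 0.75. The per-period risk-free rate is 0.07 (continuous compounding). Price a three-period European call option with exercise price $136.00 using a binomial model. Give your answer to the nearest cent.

Risk-neutral probability p = (e^0.07 − 0.75)/(1.3 − 0.75) = 0.3225/0.5500 = 0.5864
Terminal stock prices: S_uuu = 307.6, S_uud = 177.5, S_udd = 102.4, S_ddd = 59.06
Terminal payoffs (S − K): max(171.6, 0) = 171.6, max(41.45, 0) = 41.45, max(-33.62, 0) = 0, max(-76.94, 0) = 0
Node uu (S = 236.6): V_uu = e^(−0.07)·[0.5864·171.5800 + 0.4136·41.4500] = 109.7944
Node ud (S = 136.5): V_ud = e^(−0.07)·[0.5864·41.4500 + 0.4136·0.0000] = 22.6622
Node dd (S = 78.75): V_dd = e^(−0.07)·[0.5864·0.0000 + 0.4136·0.0000] = 0.0000
Node u (S = 182): V_u = e^(−0.07)·[0.5864·109.7944 + 0.4136·22.6622] = 68.7684
Node d (S = 105): V_d = e^(−0.07)·[0.5864·22.6622 + 0.4136·0.0000] = 12.3902
Node 0 (S = 140): V_0 = e^(−0.07)·[0.5864·68.7684 + 0.4136·12.3902] = 42.3765

$42.38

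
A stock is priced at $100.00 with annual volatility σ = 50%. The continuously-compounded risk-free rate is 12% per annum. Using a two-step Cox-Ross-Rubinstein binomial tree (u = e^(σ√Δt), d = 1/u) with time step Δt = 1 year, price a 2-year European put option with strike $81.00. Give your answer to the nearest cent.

$8.70

CRR parameters: u = e^(σ√Δt) = e^(0.5·√1) = 1.6487, d = 1/u = 0.6065
Per-period rate: rΔt = 0.12·1 = 0.12, so R = e^0.12 = 1.1275
Risk-neutral probability p = (e^0.12 − 0.6065)/(1.6487 − 0.6065) = 0.5210/1.0422 = 0.4999
Terminal stock prices: S_uu = 271.8, S_ud = 100, S_dd = 36.79
Terminal payoffs (K − S): max(-190.8, 0) = 0, max(-19, 0) = 0, max(44.21, 0) = 44.21
Node u (S = 164.9): V_u = e^(−0.12)·[0.4999·0.0000 + 0.5001·0.0000] = 0.0000
Node d (S = 60.65): V_d = e^(−0.12)·[0.4999·0.0000 + 0.5001·44.2121] = 19.6111
Node 0 (S = 100): V_0 = e^(−0.12)·[0.4999·0.0000 + 0.5001·19.6111] = 8.6989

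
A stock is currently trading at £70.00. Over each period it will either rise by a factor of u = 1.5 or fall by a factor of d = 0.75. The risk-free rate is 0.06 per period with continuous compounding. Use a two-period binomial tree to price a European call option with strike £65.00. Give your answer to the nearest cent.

£20.11

Risk-neutral probability p = (e^0.06 − 0.75)/(1.5 − 0.75) = 0.3118/0.7500 = 0.4158
Terminal stock prices: S_uu = 157.5, S_ud = 78.75, S_dd = 39.38
Terminal payoffs (S − K): max(92.5, 0) = 92.5, max(13.75, 0) = 13.75, max(-25.62, 0) = 0
Node u (S = 105): V_u = e^(−0.06)·[0.4158·92.5000 + 0.5842·13.7500] = 43.7853
Node d (S = 52.5): V_d = e^(−0.06)·[0.4158·13.7500 + 0.5842·0.0000] = 5.3841
Node 0 (S = 70): V_0 = e^(−0.06)·[0.4158·43.7853 + 0.5842·5.3841] = 20.1073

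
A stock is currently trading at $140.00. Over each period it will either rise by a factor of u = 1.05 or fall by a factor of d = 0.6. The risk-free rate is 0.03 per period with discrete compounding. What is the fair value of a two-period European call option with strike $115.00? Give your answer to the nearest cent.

Risk-neutral probability p = (1 + 0.03 − 0.6)/(1.05 − 0.6) = 0.4300/0.4500 = 0.9556
Terminal stock prices: S_uu = 154.3, S_ud = 88.2, S_dd = 50.4
Terminal payoffs (S − K): max(39.35, 0) = 39.35, max(-26.8, 0) = 0, max(-64.6, 0) = 0
Node u (S = 147): V_u = 1/1.03·[0.9556·39.3500 + 0.0444·0.0000] = 36.5059
Node d (S = 84): V_d = 1/1.03·[0.9556·0.0000 + 0.0444·0.0000] = 0.0000
Node 0 (S = 140): V_0 = 1/1.03·[0.9556·36.5059 + 0.0444·0.0000] = 33.8674

$33.87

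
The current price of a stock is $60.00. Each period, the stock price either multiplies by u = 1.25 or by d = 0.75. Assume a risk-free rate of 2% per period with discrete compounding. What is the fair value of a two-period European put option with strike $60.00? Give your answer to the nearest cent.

Risk-neutral probability p = (1 + 0.02 − 0.75)/(1.25 − 0.75) = 0.2700/0.5000 = 0.5400
Terminal stock prices: S_uu = 93.75, S_ud = 56.25, S_dd = 33.75
Terminal payoffs (K − S): max(-33.75, 0) = 0, max(3.75, 0) = 3.75, max(26.25, 0) = 26.25
Node u (S = 75): V_u = 1/1.02·[0.5400·0.0000 + 0.4600·3.7500] = 1.6912
Node d (S = 45): V_d = 1/1.02·[0.5400·3.7500 + 0.4600·26.2500] = 13.8235
Node 0 (S = 60): V_0 = 1/1.02·[0.5400·1.6912 + 0.4600·13.8235] = 7.1295

$7.13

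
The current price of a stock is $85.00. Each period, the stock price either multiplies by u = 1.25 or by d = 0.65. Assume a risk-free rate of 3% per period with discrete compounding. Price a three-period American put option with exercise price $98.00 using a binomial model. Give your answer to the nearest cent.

$23.12

Risk-neutral probability p = (1 + 0.03 − 0.65)/(1.25 − 0.65) = 0.3800/0.6000 = 0.6333
Terminal stock prices: S_uuu = 166, S_uud = 86.33, S_udd = 44.89, S_ddd = 23.34
Terminal payoffs (K − S): max(-68.02, 0) = 0, max(11.67, 0) = 11.67, max(53.11, 0) = 53.11, max(74.66, 0) = 74.66
Node uu (S = 132.8): continuation = 1/1.03·[0.6333·0.0000 + 0.3667·11.6719] = 4.1550; exercise value = 0.0000 ≤ continuation, so V_uu = 4.1550
Node ud (S = 69.06): continuation = 1/1.03·[0.6333·11.6719 + 0.3667·53.1094] = 26.0831; exercise value = 28.9375 > continuation, so V_ud = 28.9375 (exercise)
Node dd (S = 35.91): continuation = 1/1.03·[0.6333·53.1094 + 0.3667·74.6569] = 59.2331; exercise value = 62.0875 > continuation, so V_dd = 62.0875 (exercise)
Node u (S = 106.2): continuation = 1/1.03·[0.6333·4.1550 + 0.3667·28.9375] = 12.8563; exercise value = 0.0000 ≤ continuation, so V_u = 12.8563
Node d (S = 55.25): continuation = 1/1.03·[0.6333·28.9375 + 0.3667·62.0875] = 39.8956; exercise value = 42.7500 > continuation, so V_d = 42.7500 (exercise)
Node 0 (S = 85): continuation = 1/1.03·[0.6333·12.8563 + 0.3667·42.7500] = 23.1236; exercise value = 13.0000 ≤ continuation, so V_0 = 23.1236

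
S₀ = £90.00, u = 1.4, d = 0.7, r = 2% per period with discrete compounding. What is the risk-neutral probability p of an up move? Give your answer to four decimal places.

Risk-neutral probability p = (1 + 0.02 − 0.7)/(1.4 − 0.7) = 0.3200/0.7000 = 0.4571

p = 0.4571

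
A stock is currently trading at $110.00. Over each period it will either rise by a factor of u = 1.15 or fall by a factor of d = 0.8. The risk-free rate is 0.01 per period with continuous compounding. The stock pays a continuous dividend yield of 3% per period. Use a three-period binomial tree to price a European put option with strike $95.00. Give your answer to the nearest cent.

$9.24

Per-period risk-free factor R = e^0.01 = 1.0101; dividend-adjusted growth = e^(0.01−0.03) = 0.9802.
Risk-neutral probability p = (0.9802 − 0.8)/(1.15 − 0.8) = 0.1802/0.3500 = 0.5149
Terminal stock prices: S_uuu = 167.3, S_uud = 116.4, S_udd = 80.96, S_ddd = 56.32
Terminal payoffs (K − S): max(-72.3, 0) = 0, max(-21.38, 0) = 0, max(14.04, 0) = 14.04, max(38.68, 0) = 38.68
Node uu (S = 145.5): V_uu = e^(−0.01)·[0.5149·0.0000 + 0.4851·0.0000] = 0.0000
Node ud (S = 101.2): V_ud = e^(−0.01)·[0.5149·0.0000 + 0.4851·14.0400] = 6.7437
Node dd (S = 70.4): V_dd = e^(−0.01)·[0.5149·14.0400 + 0.4851·38.6800] = 25.7354
Node u (S = 126.5): V_u = e^(−0.01)·[0.5149·0.0000 + 0.4851·6.7437] = 3.2391
Node d (S = 88): V_d = e^(−0.01)·[0.5149·6.7437 + 0.4851·25.7354] = 15.7987
Node 0 (S = 110): V_0 = e^(−0.01)·[0.5149·3.2391 + 0.4851·15.7987] = 9.2395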